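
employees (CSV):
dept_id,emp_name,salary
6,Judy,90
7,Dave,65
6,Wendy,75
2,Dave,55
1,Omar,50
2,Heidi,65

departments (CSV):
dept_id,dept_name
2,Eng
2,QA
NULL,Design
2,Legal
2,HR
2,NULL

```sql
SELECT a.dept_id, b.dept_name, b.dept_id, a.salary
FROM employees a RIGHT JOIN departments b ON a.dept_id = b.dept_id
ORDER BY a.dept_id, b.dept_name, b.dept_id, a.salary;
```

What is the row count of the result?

RIGHT JOIN keeps every row from `departments`; unmatched rows get NULL for `employees`'s columns.
Matching on a.dept_id = b.dept_id. A NULL in a compared column never satisfies the condition.
Matched pairs: 10; unmatched b rows kept: 1.
Total: 10 matched + 1 padded = 11 rows.

11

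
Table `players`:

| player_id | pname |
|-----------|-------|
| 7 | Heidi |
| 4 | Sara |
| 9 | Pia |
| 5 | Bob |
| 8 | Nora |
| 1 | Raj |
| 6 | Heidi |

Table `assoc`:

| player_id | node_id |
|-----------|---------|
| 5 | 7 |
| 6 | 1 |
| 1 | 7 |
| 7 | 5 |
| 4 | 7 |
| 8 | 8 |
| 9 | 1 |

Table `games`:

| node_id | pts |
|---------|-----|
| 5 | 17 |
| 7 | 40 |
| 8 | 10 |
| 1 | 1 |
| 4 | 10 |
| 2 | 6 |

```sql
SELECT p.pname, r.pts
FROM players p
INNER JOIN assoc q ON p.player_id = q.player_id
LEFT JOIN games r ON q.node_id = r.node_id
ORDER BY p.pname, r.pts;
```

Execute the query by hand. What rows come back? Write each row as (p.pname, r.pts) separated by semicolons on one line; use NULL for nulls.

(Bob, 40); (Heidi, 1); (Heidi, 17); (Nora, 10); (Pia, 1); (Raj, 40); (Sara, 40)

Joins associate left-to-right: players INNER JOIN assoc on player_id gives 7 intermediate row(s).
Then LEFT JOIN `games r` on node_id: each of those 7 rows is kept; rows whose q.node_id has no match in r get NULL for r's columns.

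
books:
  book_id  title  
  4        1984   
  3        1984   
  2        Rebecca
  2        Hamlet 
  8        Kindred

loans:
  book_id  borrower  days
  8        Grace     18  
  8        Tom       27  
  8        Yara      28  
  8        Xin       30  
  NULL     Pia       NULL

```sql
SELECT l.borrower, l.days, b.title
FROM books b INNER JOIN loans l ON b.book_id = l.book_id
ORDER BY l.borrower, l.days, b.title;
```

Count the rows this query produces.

INNER JOIN keeps only pairs where the ON condition holds.
Matching on b.book_id = l.book_id. A NULL in a compared column never satisfies the condition.
- b row (book_id=4): no match → dropped.
- b row (book_id=3): no match → dropped.
- b row (book_id=2): no match → dropped.
- b row (book_id=2): no match → dropped.
- b row (book_id=8): matches 4 l row(s) → 4 output row(s).
Total: 4 rows.

4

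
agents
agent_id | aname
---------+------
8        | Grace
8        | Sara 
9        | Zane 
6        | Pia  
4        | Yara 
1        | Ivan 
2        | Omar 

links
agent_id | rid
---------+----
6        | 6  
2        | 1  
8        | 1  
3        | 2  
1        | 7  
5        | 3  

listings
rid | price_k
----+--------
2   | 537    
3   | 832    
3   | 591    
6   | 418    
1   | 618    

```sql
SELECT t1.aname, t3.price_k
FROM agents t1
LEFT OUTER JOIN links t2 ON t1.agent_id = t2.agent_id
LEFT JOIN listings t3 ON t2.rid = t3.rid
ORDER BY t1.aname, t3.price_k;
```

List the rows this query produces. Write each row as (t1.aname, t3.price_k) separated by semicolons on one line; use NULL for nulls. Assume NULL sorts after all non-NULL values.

(Grace, 618); (Ivan, NULL); (Omar, 618); (Pia, 418); (Sara, 618); (Yara, NULL); (Zane, NULL)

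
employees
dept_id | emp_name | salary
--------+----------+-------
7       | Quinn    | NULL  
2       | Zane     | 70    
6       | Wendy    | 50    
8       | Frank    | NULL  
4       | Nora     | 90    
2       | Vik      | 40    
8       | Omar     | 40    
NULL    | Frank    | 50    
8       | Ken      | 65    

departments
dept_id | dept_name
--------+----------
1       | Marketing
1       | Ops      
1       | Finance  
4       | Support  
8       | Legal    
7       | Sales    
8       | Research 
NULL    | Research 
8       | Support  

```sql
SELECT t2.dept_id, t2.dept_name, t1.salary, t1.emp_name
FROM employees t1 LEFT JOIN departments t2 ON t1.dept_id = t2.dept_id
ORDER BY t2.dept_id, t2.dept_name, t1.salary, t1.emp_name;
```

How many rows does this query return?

LEFT JOIN keeps every row from `employees`; unmatched rows get NULL for `departments`'s columns.
Matching on t1.dept_id = t2.dept_id. A NULL in a compared column never satisfies the condition.
Matched pairs: 11; unmatched t1 rows kept: 4.
Total: 11 matched + 4 padded = 15 rows.

15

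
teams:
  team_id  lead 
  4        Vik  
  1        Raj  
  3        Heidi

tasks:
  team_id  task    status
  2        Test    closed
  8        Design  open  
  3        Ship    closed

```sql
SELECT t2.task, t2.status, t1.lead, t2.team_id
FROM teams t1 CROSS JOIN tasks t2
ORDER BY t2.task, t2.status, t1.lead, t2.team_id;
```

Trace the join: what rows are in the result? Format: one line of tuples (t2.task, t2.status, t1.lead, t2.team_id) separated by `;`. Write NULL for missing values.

CROSS JOIN pairs every row of `teams` with every row of `tasks`: 3 × 3 = 9 rows.
After projecting and ordering:
t2.task | t2.status | t1.lead | t2.team_id
Design | open | Heidi | 8
Design | open | Raj | 8
Design | open | Vik | 8
Ship | closed | Heidi | 3
Ship | closed | Raj | 3
Ship | closed | Vik | 3
Test | closed | Heidi | 2
Test | closed | Raj | 2
Test | closed | Vik | 2

(Design, open, Heidi, 8); (Design, open, Raj, 8); (Design, open, Vik, 8); (Ship, closed, Heidi, 3); (Ship, closed, Raj, 3); (Ship, closed, Vik, 3); (Test, closed, Heidi, 2); (Test, closed, Raj, 2); (Test, closed, Vik, 2)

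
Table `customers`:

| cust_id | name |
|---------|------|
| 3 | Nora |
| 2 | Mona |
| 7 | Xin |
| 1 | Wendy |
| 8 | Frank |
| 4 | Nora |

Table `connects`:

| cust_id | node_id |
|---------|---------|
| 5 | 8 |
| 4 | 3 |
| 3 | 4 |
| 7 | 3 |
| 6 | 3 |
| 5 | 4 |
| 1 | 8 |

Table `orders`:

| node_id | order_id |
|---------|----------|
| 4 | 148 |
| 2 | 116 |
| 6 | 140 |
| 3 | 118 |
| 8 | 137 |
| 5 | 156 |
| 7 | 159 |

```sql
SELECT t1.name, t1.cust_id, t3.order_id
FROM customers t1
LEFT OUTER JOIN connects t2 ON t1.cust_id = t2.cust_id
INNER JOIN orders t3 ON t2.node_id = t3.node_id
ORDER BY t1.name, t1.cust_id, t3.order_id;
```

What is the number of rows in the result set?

4

Step 1 — t1 LEFT JOIN t2 on cust_id → 6 row(s).
Then INNER JOIN `orders t3` on node_id: keep only rows whose t2.node_id appears in t3.
Result: 4 row(s).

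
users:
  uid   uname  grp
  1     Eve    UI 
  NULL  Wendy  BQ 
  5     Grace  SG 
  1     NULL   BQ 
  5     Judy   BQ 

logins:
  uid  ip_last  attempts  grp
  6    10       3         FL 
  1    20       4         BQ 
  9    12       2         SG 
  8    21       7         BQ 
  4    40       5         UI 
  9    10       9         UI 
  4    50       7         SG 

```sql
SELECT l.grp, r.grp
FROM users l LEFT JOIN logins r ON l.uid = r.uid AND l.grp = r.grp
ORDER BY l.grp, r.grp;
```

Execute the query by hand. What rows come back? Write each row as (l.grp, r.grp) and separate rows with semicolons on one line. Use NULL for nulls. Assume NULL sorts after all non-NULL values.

(BQ, BQ); (BQ, NULL); (BQ, NULL); (SG, NULL); (UI, NULL)

LEFT JOIN keeps every row from `users`; unmatched rows get NULL for `logins`'s columns.
Matching on l.uid = r.uid AND l.grp = r.grp. A NULL in a compared column never satisfies the condition.
- l[0] uid=1, grp=UI → no match; kept with NULLs on the r side.
- l[1] uid=NULL, grp=BQ → no match; kept with NULLs on the r side.
- l[2] uid=5, grp=SG → no match; kept with NULLs on the r side.
- l[3] uid=1, grp=BQ → 1 match(es) in r → 1 row(s).
- l[4] uid=5, grp=BQ → no match; kept with NULLs on the r side.
After projecting and ordering:
l.grp | r.grp
BQ | BQ
BQ | NULL
BQ | NULL
SG | NULL
UI | NULL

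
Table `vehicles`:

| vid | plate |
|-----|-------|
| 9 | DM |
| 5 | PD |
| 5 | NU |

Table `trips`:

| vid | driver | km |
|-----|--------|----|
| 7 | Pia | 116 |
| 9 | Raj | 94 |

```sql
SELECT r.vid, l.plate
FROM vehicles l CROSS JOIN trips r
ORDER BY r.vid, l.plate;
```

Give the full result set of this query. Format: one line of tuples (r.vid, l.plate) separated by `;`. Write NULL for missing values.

(7, DM); (7, NU); (7, PD); (9, DM); (9, NU); (9, PD)

CROSS JOIN pairs every row of `vehicles` with every row of `trips`: 3 × 2 = 6 rows.
After projecting and ordering:
r.vid | l.plate
7 | DM
7 | NU
7 | PD
9 | DM
9 | NU
9 | PD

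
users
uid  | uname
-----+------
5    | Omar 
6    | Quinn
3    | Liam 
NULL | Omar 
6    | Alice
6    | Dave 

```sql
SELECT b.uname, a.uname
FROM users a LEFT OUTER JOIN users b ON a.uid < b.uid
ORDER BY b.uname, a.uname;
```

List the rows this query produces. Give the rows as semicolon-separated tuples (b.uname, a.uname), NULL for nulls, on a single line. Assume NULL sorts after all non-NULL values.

LEFT JOIN keeps every row from `users a`; unmatched rows get NULL for `users b`'s columns.
Matching on a.uid < b.uid. A NULL in a compared column never satisfies the condition.
- a row (uid=5): matches 3 b row(s) → 3 output row(s).
- a row (uid=6): no match → kept, b columns NULL.
- a row (uid=3): matches 4 b row(s) → 4 output row(s).
- a row (uid=NULL): no match → kept, b columns NULL.
- a row (uid=6): no match → kept, b columns NULL.
- a row (uid=6): no match → kept, b columns NULL.

(Alice, Liam); (Alice, Omar); (Dave, Liam); (Dave, Omar); (Omar, Liam); (Quinn, Liam); (Quinn, Omar); (NULL, Alice); (NULL, Dave); (NULL, Omar); (NULL, Quinn)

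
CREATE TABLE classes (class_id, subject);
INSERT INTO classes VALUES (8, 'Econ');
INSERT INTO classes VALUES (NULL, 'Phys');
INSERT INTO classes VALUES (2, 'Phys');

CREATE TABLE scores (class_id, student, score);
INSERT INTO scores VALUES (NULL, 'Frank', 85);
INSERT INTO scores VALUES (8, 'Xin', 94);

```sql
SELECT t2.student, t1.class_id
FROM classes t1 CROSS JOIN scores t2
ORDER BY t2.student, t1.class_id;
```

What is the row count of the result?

CROSS JOIN pairs every row of `classes` with every row of `scores`: 3 × 2 = 6 rows.

6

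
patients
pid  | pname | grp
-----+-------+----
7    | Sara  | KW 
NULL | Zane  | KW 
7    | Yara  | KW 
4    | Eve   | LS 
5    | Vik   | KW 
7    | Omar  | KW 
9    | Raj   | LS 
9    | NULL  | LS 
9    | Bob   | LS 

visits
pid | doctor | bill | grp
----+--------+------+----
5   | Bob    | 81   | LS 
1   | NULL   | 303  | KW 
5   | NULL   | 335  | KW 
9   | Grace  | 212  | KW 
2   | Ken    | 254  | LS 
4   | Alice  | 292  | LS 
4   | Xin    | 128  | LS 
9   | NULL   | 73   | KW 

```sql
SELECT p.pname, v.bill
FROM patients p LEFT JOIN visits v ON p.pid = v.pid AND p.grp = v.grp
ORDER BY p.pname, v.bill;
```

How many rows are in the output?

10

LEFT JOIN keeps every row from `patients`; unmatched rows get NULL for `visits`'s columns.
Matching on p.pid = v.pid AND p.grp = v.grp. A NULL in a compared column never satisfies the condition.
- pid=7, grp=KW: no v row matches, row kept with v columns NULL.
- pid=NULL, grp=KW: no v row matches, row kept with v columns NULL.
- pid=7, grp=KW: no v row matches, row kept with v columns NULL.
- pid=4, grp=LS: 2 matching v row(s), so 2 row(s) emitted.
- pid=5, grp=KW: 1 matching v row(s), so 1 row(s) emitted.
- pid=7, grp=KW: no v row matches, row kept with v columns NULL.
- pid=9, grp=LS: no v row matches, row kept with v columns NULL.
- pid=9, grp=LS: no v row matches, row kept with v columns NULL.
- pid=9, grp=LS: no v row matches, row kept with v columns NULL.
Total: 3 matched + 7 padded = 10 rows.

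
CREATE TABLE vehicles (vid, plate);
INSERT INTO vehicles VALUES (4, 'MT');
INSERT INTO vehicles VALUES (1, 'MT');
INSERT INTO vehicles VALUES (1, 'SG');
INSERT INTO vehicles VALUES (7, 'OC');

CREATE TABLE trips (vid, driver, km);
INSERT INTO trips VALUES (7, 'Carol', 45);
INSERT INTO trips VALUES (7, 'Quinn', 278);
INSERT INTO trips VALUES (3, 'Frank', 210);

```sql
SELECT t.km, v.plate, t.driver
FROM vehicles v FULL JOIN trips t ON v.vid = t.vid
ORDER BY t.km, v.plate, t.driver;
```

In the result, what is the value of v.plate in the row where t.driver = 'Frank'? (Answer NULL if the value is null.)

FULL OUTER JOIN keeps every row from both sides; unmatched rows get NULL for the other side's columns.
Matching on v.vid = t.vid.
- v[0] vid=4 → no match; kept with NULLs on the t side.
- v[1] vid=1 → no match; kept with NULLs on the t side.
- v[2] vid=1 → no match; kept with NULLs on the t side.
- v[3] vid=7 → 2 match(es) in t → 2 row(s).
- 1 row(s) from t found no v partner → padded with NULL.

NULL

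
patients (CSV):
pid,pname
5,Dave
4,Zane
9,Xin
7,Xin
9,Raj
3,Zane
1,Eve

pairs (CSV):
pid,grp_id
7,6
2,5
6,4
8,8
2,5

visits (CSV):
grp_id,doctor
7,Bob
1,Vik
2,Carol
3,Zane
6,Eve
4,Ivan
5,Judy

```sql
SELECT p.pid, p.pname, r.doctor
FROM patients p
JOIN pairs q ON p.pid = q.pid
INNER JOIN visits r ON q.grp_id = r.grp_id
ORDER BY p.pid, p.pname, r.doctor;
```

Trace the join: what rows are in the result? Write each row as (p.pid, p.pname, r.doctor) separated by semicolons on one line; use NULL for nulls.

Joins associate left-to-right: patients INNER JOIN pairs on pid gives 1 intermediate row(s).
Then INNER JOIN `visits r` on grp_id: keep only rows whose q.grp_id appears in r.

(7, Xin, Eve)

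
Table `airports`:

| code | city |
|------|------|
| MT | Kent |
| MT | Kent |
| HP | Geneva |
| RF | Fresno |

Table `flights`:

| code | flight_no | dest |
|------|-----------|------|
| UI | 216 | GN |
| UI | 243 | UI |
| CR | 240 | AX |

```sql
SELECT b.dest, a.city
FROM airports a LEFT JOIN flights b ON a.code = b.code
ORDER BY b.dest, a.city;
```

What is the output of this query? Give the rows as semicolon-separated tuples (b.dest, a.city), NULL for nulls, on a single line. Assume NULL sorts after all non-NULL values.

LEFT JOIN keeps every row from `airports`; unmatched rows get NULL for `flights`'s columns.
Matching on a.code = b.code.
Matched pairs: 0; unmatched a rows kept: 4.

(NULL, Fresno); (NULL, Geneva); (NULL, Kent); (NULL, Kent)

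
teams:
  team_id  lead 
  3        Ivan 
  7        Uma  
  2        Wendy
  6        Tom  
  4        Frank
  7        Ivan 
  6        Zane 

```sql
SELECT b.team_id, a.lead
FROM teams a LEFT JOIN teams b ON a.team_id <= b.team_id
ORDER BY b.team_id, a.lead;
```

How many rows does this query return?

30

LEFT JOIN keeps every row from `teams a`; unmatched rows get NULL for `teams b`'s columns.
Matching on a.team_id <= b.team_id.
- team_id=3: 6 matching b row(s), so 6 row(s) emitted.
- team_id=7: 2 matching b row(s), so 2 row(s) emitted.
- team_id=2: 7 matching b row(s), so 7 row(s) emitted.
- team_id=6: 4 matching b row(s), so 4 row(s) emitted.
- team_id=4: 5 matching b row(s), so 5 row(s) emitted.
- team_id=7: 2 matching b row(s), so 2 row(s) emitted.
- team_id=6: 4 matching b row(s), so 4 row(s) emitted.
Total: 30 rows.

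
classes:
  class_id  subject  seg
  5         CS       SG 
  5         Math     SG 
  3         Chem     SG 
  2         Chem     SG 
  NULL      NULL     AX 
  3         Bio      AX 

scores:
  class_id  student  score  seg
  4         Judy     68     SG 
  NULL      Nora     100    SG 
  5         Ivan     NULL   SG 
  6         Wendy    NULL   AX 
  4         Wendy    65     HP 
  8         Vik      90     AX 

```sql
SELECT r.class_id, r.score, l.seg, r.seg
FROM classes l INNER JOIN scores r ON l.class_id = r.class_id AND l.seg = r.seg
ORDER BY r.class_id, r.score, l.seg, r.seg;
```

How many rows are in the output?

2

INNER JOIN keeps only pairs where the ON condition holds.
Matching on l.class_id = r.class_id AND l.seg = r.seg. A NULL in a compared column never satisfies the condition.
Matched pairs: 2.
Total: 2 rows.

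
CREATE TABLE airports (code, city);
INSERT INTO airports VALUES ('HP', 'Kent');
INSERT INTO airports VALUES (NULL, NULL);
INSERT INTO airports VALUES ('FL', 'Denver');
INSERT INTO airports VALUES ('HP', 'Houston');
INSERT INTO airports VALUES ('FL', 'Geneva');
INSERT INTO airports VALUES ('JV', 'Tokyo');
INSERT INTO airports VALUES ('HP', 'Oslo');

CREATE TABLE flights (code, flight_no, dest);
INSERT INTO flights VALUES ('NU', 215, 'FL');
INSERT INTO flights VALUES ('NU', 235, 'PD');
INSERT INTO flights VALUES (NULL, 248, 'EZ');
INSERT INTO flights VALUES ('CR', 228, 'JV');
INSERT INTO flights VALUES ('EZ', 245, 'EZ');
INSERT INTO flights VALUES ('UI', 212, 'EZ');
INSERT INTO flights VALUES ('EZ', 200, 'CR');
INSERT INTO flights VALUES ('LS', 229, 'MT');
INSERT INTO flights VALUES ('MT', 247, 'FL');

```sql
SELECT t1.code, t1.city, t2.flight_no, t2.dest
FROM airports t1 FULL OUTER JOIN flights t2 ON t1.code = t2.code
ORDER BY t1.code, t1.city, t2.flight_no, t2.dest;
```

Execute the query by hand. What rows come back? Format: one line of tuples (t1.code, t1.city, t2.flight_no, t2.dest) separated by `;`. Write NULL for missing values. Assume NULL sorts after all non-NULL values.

(FL, Denver, NULL, NULL); (FL, Geneva, NULL, NULL); (HP, Houston, NULL, NULL); (HP, Kent, NULL, NULL); (HP, Oslo, NULL, NULL); (JV, Tokyo, NULL, NULL); (NULL, NULL, 200, CR); (NULL, NULL, 212, EZ); (NULL, NULL, 215, FL); (NULL, NULL, 228, JV); (NULL, NULL, 229, MT); (NULL, NULL, 235, PD); (NULL, NULL, 245, EZ); (NULL, NULL, 247, FL); (NULL, NULL, 248, EZ); (NULL, NULL, NULL, NULL)

FULL OUTER JOIN keeps every row from both sides; unmatched rows get NULL for the other side's columns.
Matching on t1.code = t2.code. A NULL in a compared column never satisfies the condition.
- t1 row (code=HP): no match → kept, t2 columns NULL.
- t1 row (code=NULL): no match → kept, t2 columns NULL.
- t1 row (code=FL): no match → kept, t2 columns NULL.
- t1 row (code=HP): no match → kept, t2 columns NULL.
- t1 row (code=FL): no match → kept, t2 columns NULL.
- t1 row (code=JV): no match → kept, t2 columns NULL.
- t1 row (code=HP): no match → kept, t2 columns NULL.
- 9 row(s) from t2 found no t1 partner → padded with NULL.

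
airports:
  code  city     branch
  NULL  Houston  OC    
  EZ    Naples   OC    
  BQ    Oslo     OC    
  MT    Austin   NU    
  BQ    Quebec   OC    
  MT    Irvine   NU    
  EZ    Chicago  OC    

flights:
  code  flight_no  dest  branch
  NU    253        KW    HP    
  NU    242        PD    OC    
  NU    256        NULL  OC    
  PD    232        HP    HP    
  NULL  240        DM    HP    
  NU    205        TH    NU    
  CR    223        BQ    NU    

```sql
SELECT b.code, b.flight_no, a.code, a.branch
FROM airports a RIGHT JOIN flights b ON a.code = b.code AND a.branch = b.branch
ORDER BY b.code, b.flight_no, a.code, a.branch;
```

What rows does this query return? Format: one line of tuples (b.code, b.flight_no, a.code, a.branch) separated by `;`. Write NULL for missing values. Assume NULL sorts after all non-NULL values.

RIGHT JOIN keeps every row from `flights`; unmatched rows get NULL for `airports`'s columns.
Matching on a.code = b.code AND a.branch = b.branch. A NULL in a compared column never satisfies the condition.
- a (code=NULL, branch=OC) has no partner in b.
- a (code=EZ, branch=OC) has no partner in b.
- a (code=BQ, branch=OC) has no partner in b.
- a (code=MT, branch=NU) has no partner in b.
- a (code=BQ, branch=OC) has no partner in b.
- a (code=MT, branch=NU) has no partner in b.
- a (code=EZ, branch=OC) has no partner in b.
- 7 b row(s) had no a match → kept, a columns NULL.
After projecting and ordering:
b.code | b.flight_no | a.code | a.branch
CR | 223 | NULL | NULL
NU | 205 | NULL | NULL
NU | 242 | NULL | NULL
NU | 253 | NULL | NULL
NU | 256 | NULL | NULL
PD | 232 | NULL | NULL
NULL | 240 | NULL | NULL

(CR, 223, NULL, NULL); (NU, 205, NULL, NULL); (NU, 242, NULL, NULL); (NU, 253, NULL, NULL); (NU, 256, NULL, NULL); (PD, 232, NULL, NULL); (NULL, 240, NULL, NULL)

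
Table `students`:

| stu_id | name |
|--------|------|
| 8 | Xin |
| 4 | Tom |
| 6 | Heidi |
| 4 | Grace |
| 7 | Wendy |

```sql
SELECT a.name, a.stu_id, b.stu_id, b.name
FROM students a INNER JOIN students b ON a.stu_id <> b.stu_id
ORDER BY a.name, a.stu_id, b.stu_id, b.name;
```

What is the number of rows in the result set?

18

INNER JOIN keeps only pairs where the ON condition holds.
Matching on a.stu_id <> b.stu_id.
Matched pairs: 18.
Total: 18 rows.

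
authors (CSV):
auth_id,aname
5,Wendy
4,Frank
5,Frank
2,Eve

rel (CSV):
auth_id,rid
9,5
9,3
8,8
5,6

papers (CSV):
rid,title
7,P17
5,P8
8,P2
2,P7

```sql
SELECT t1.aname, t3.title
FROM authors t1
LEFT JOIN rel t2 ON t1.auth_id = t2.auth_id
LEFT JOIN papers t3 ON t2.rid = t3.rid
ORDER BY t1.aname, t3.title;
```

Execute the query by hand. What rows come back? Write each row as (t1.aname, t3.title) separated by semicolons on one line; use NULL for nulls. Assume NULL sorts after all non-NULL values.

(Eve, NULL); (Frank, NULL); (Frank, NULL); (Wendy, NULL)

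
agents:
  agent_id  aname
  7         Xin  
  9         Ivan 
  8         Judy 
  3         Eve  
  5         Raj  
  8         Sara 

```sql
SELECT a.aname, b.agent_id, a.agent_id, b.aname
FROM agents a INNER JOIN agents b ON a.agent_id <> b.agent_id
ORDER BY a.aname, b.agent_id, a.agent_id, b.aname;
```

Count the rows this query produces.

INNER JOIN keeps only pairs where the ON condition holds.
Matching on a.agent_id <> b.agent_id.
- a row (agent_id=7): matches 5 b row(s) → 5 output row(s).
- a row (agent_id=9): matches 5 b row(s) → 5 output row(s).
- a row (agent_id=8): matches 4 b row(s) → 4 output row(s).
- a row (agent_id=3): matches 5 b row(s) → 5 output row(s).
- a row (agent_id=5): matches 5 b row(s) → 5 output row(s).
- a row (agent_id=8): matches 4 b row(s) → 4 output row(s).
Total: 28 rows.

28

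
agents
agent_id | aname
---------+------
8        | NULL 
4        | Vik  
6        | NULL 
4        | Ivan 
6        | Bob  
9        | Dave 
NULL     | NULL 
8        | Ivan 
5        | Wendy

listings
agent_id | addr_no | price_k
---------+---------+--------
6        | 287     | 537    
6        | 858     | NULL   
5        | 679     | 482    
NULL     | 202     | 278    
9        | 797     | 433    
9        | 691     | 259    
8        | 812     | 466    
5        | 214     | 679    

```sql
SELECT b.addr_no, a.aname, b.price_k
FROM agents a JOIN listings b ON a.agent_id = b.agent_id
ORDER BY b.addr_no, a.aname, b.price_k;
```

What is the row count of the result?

INNER JOIN keeps only pairs where the ON condition holds.
Matching on a.agent_id = b.agent_id. A NULL in a compared column never satisfies the condition.
Matched pairs: 10.
Total: 10 rows.

10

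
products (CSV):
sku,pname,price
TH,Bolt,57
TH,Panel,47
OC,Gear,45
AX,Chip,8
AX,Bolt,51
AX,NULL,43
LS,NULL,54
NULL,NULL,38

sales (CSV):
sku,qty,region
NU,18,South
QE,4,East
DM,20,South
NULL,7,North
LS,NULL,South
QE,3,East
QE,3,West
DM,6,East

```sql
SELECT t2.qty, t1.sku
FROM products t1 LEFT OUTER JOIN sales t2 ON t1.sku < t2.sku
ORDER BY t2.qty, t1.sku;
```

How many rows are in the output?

LEFT JOIN keeps every row from `products`; unmatched rows get NULL for `sales`'s columns.
Matching on t1.sku < t2.sku. A NULL in a compared column never satisfies the condition.
- t1 row (sku=TH): no match → kept, t2 columns NULL.
- t1 row (sku=TH): no match → kept, t2 columns NULL.
- t1 row (sku=OC): matches 3 t2 row(s) → 3 output row(s).
- t1 row (sku=AX): matches 7 t2 row(s) → 7 output row(s).
- t1 row (sku=AX): matches 7 t2 row(s) → 7 output row(s).
- t1 row (sku=AX): matches 7 t2 row(s) → 7 output row(s).
- t1 row (sku=LS): matches 4 t2 row(s) → 4 output row(s).
- t1 row (sku=NULL): no match → kept, t2 columns NULL.
Total: 28 matched + 3 padded = 31 rows.

31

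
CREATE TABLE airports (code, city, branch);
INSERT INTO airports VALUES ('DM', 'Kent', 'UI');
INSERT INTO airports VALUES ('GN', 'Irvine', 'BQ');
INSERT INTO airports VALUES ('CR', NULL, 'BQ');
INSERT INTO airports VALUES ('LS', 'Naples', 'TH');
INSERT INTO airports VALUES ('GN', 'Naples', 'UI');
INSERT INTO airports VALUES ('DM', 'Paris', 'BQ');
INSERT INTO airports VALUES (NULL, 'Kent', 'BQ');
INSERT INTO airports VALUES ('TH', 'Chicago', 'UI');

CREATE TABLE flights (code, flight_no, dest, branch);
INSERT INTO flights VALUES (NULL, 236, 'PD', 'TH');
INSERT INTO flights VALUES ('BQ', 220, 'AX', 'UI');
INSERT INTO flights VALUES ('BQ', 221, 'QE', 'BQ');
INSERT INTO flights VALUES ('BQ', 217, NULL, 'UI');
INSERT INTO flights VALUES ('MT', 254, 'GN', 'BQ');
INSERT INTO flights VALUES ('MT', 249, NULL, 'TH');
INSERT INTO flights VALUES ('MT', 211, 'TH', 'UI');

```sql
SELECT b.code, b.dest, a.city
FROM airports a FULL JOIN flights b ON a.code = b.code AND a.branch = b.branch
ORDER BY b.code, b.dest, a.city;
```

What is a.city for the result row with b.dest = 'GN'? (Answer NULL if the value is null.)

FULL OUTER JOIN keeps every row from both sides; unmatched rows get NULL for the other side's columns.
Matching on a.code = b.code AND a.branch = b.branch. A NULL in a compared column never satisfies the condition.
Matched pairs: 0; unmatched a rows kept: 8; unmatched b rows kept: 7.

NULL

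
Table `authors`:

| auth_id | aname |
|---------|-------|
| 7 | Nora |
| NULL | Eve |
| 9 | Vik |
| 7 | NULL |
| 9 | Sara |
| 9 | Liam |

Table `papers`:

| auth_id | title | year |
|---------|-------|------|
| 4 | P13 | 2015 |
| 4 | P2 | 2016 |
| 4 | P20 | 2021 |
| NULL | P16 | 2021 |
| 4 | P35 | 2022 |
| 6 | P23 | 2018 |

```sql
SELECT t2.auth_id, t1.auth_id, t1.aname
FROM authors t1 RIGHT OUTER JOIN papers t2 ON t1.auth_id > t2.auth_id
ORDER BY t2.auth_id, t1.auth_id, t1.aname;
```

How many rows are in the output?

26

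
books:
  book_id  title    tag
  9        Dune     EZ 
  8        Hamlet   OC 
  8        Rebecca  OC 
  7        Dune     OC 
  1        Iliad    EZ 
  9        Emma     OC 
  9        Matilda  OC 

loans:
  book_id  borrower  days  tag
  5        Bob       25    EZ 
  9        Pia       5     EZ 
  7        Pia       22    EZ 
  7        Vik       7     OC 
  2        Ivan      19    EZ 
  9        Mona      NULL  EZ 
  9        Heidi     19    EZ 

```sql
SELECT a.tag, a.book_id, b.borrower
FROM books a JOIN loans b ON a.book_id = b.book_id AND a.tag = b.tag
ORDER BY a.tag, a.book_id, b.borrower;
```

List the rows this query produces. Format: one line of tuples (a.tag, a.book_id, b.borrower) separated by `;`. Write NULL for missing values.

(EZ, 9, Heidi); (EZ, 9, Mona); (EZ, 9, Pia); (OC, 7, Vik)

INNER JOIN keeps only pairs where the ON condition holds.
Matching on a.book_id = b.book_id AND a.tag = b.tag.
- a[0] book_id=9, tag=EZ → 3 match(es) in b → 3 row(s).
- a[1] book_id=8, tag=OC → no match; dropped.
- a[2] book_id=8, tag=OC → no match; dropped.
- a[3] book_id=7, tag=OC → 1 match(es) in b → 1 row(s).
- a[4] book_id=1, tag=EZ → no match; dropped.
- a[5] book_id=9, tag=OC → no match; dropped.
- a[6] book_id=9, tag=OC → no match; dropped.
After projecting and ordering:
a.tag | a.book_id | b.borrower
EZ | 9 | Heidi
EZ | 9 | Mona
EZ | 9 | Pia
OC | 7 | Vik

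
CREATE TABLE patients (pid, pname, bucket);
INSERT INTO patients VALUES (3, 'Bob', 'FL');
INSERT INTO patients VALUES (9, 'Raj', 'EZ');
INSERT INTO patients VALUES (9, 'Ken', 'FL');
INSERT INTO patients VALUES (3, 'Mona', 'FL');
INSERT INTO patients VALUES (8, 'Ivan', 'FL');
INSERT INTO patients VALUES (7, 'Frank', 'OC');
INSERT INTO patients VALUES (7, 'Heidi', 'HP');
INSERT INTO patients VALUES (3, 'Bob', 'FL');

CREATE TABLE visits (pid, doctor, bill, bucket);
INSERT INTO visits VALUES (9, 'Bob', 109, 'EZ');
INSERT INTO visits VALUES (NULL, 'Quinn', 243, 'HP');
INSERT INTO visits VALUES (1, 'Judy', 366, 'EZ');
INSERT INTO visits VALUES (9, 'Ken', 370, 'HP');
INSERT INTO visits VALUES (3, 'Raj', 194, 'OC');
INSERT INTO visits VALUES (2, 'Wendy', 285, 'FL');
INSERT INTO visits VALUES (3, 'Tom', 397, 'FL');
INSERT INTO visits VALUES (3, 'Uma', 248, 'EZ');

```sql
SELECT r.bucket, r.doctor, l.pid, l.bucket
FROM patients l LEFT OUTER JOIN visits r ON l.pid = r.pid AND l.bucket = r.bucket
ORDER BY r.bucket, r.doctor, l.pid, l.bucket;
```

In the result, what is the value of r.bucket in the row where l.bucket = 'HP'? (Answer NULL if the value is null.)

NULL

LEFT JOIN keeps every row from `patients`; unmatched rows get NULL for `visits`'s columns.
Matching on l.pid = r.pid AND l.bucket = r.bucket. A NULL in a compared column never satisfies the condition.
- l (pid=3, bucket=FL) pairs with 1 row(s) of r.
- l (pid=9, bucket=EZ) pairs with 1 row(s) of r.
- l (pid=9, bucket=FL) has no partner → padded with NULL.
- l (pid=3, bucket=FL) pairs with 1 row(s) of r.
- l (pid=8, bucket=FL) has no partner → padded with NULL.
- l (pid=7, bucket=OC) has no partner → padded with NULL.
- l (pid=7, bucket=HP) has no partner → padded with NULL.
- l (pid=3, bucket=FL) pairs with 1 row(s) of r.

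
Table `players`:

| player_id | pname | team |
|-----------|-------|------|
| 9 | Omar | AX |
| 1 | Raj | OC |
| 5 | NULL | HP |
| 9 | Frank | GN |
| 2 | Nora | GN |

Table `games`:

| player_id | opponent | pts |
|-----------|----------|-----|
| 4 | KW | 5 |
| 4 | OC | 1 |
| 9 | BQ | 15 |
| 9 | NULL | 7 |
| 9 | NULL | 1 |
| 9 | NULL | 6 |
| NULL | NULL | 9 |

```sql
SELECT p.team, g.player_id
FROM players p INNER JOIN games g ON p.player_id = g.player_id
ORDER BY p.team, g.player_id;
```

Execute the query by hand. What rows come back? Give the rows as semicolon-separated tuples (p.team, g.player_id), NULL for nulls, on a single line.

INNER JOIN keeps only pairs where the ON condition holds.
Matching on p.player_id = g.player_id. A NULL in a compared column never satisfies the condition.
Matched pairs: 8.

(AX, 9); (AX, 9); (AX, 9); (AX, 9); (GN, 9); (GN, 9); (GN, 9); (GN, 9)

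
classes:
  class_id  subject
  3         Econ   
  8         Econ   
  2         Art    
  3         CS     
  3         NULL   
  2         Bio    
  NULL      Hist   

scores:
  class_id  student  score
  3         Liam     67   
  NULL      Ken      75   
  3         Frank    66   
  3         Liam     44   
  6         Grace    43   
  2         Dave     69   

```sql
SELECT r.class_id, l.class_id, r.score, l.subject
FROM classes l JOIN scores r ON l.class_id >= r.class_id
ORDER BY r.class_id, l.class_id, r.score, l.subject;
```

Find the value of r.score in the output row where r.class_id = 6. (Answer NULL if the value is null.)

43

INNER JOIN keeps only pairs where the ON condition holds.
Matching on l.class_id >= r.class_id. A NULL in a compared column never satisfies the condition.
- l row (class_id=3): matches 4 r row(s) → 4 output row(s).
- l row (class_id=8): matches 5 r row(s) → 5 output row(s).
- l row (class_id=2): matches 1 r row(s) → 1 output row(s).
- l row (class_id=3): matches 4 r row(s) → 4 output row(s).
- l row (class_id=3): matches 4 r row(s) → 4 output row(s).
- l row (class_id=2): matches 1 r row(s) → 1 output row(s).
- l row (class_id=NULL): no match → dropped.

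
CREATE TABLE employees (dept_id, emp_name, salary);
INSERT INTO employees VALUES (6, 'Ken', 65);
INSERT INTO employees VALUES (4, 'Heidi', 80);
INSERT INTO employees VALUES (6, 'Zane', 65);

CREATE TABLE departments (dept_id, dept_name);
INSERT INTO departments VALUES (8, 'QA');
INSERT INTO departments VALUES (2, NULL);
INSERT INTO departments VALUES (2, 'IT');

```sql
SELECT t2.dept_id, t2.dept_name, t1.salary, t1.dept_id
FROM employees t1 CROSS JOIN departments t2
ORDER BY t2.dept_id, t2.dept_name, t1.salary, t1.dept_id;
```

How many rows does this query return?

CROSS JOIN pairs every row of `employees` with every row of `departments`: 3 × 3 = 9 rows.

9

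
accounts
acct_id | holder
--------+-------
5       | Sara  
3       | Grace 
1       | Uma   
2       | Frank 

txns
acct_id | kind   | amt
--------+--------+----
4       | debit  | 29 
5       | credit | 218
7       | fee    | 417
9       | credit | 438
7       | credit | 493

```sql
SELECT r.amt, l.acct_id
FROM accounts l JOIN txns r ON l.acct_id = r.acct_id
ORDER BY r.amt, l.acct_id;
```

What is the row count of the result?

1

INNER JOIN keeps only pairs where the ON condition holds.
Matching on l.acct_id = r.acct_id.
Matched pairs: 1.
Total: 1 rows.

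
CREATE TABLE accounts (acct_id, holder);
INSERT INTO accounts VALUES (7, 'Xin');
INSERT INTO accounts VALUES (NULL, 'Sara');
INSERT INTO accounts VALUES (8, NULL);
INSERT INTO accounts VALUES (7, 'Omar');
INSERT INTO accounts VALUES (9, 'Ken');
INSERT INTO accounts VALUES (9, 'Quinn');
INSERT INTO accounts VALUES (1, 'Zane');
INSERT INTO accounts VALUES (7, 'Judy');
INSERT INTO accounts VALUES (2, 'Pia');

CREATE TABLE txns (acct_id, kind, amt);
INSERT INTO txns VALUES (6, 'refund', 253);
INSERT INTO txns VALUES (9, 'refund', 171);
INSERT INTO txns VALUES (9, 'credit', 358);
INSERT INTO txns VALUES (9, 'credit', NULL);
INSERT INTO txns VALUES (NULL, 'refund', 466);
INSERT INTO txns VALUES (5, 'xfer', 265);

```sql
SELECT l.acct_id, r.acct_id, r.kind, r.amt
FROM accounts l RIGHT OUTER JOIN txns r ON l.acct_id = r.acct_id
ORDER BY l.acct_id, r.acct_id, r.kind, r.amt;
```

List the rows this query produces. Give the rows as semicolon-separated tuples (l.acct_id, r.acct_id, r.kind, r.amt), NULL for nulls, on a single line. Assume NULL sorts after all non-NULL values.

(9, 9, credit, 358); (9, 9, credit, 358); (9, 9, credit, NULL); (9, 9, credit, NULL); (9, 9, refund, 171); (9, 9, refund, 171); (NULL, 5, xfer, 265); (NULL, 6, refund, 253); (NULL, NULL, refund, 466)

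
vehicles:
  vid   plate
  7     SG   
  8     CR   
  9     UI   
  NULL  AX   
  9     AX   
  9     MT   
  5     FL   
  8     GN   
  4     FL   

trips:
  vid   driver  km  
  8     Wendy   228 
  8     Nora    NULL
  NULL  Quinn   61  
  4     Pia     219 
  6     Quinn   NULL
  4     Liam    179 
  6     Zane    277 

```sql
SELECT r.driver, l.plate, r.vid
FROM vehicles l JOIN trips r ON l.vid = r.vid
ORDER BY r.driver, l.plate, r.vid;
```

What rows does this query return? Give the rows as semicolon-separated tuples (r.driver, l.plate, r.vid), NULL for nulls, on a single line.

(Liam, FL, 4); (Nora, CR, 8); (Nora, GN, 8); (Pia, FL, 4); (Wendy, CR, 8); (Wendy, GN, 8)

INNER JOIN keeps only pairs where the ON condition holds.
Matching on l.vid = r.vid. A NULL in a compared column never satisfies the condition.
Matched pairs: 6.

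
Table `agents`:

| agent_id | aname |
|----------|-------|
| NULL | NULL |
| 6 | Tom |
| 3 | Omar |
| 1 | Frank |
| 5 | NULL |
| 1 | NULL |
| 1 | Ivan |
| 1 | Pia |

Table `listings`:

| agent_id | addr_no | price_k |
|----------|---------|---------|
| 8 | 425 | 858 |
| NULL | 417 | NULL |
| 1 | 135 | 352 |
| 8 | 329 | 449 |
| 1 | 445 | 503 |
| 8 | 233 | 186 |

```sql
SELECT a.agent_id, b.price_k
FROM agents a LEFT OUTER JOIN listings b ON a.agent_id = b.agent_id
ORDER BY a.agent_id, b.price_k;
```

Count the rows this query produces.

LEFT JOIN keeps every row from `agents`; unmatched rows get NULL for `listings`'s columns.
Matching on a.agent_id = b.agent_id. A NULL in a compared column never satisfies the condition.
Matched pairs: 8; unmatched a rows kept: 4.
Total: 8 matched + 4 padded = 12 rows.

12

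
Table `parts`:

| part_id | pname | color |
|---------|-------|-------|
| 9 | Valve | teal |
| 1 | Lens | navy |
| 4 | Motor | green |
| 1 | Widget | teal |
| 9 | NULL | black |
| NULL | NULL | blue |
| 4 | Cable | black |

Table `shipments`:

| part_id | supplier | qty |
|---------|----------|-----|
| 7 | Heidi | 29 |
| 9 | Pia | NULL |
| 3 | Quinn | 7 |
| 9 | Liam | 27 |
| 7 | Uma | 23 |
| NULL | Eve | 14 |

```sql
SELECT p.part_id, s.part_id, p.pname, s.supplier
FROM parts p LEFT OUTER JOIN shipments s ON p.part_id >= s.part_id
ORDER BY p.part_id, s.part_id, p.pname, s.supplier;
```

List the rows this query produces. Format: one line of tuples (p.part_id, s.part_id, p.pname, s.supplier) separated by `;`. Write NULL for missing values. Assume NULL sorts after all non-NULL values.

(1, NULL, Lens, NULL); (1, NULL, Widget, NULL); (4, 3, Cable, Quinn); (4, 3, Motor, Quinn); (9, 3, Valve, Quinn); (9, 3, NULL, Quinn); (9, 7, Valve, Heidi); (9, 7, Valve, Uma); (9, 7, NULL, Heidi); (9, 7, NULL, Uma); (9, 9, Valve, Liam); (9, 9, Valve, Pia); (9, 9, NULL, Liam); (9, 9, NULL, Pia); (NULL, NULL, NULL, NULL)

LEFT JOIN keeps every row from `parts`; unmatched rows get NULL for `shipments`'s columns.
Matching on p.part_id >= s.part_id. A NULL in a compared column never satisfies the condition.
- p[0] part_id=9 → 5 match(es) in s → 5 row(s).
- p[1] part_id=1 → no match; kept with NULLs on the s side.
- p[2] part_id=4 → 1 match(es) in s → 1 row(s).
- p[3] part_id=1 → no match; kept with NULLs on the s side.
- p[4] part_id=9 → 5 match(es) in s → 5 row(s).
- p[5] part_id=NULL → no match; kept with NULLs on the s side.
- p[6] part_id=4 → 1 match(es) in s → 1 row(s).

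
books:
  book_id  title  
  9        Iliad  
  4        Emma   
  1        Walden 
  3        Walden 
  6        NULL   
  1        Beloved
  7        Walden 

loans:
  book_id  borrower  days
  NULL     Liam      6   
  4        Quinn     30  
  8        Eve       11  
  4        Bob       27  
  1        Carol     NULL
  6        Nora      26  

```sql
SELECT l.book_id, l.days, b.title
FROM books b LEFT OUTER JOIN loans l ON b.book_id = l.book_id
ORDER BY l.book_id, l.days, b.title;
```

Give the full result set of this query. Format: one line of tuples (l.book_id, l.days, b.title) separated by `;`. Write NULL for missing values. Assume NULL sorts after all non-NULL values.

LEFT JOIN keeps every row from `books`; unmatched rows get NULL for `loans`'s columns.
Matching on b.book_id = l.book_id. A NULL in a compared column never satisfies the condition.
- b row (book_id=9): no match → kept, l columns NULL.
- b row (book_id=4): matches 2 l row(s) → 2 output row(s).
- b row (book_id=1): matches 1 l row(s) → 1 output row(s).
- b row (book_id=3): no match → kept, l columns NULL.
- b row (book_id=6): matches 1 l row(s) → 1 output row(s).
- b row (book_id=1): matches 1 l row(s) → 1 output row(s).
- b row (book_id=7): no match → kept, l columns NULL.
After projecting and ordering:
l.book_id | l.days | b.title
1 | NULL | Beloved
1 | NULL | Walden
4 | 27 | Emma
4 | 30 | Emma
6 | 26 | NULL
NULL | NULL | Iliad
NULL | NULL | Walden
NULL | NULL | Walden

(1, NULL, Beloved); (1, NULL, Walden); (4, 27, Emma); (4, 30, Emma); (6, 26, NULL); (NULL, NULL, Iliad); (NULL, NULL, Walden); (NULL, NULL, Walden)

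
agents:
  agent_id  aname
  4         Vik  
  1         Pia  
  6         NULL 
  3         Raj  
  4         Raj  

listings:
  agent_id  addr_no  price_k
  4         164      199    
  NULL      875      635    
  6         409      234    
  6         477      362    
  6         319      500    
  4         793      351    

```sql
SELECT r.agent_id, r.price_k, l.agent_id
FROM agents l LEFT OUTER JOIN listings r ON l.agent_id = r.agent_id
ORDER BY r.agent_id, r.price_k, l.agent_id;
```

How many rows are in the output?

9

LEFT JOIN keeps every row from `agents`; unmatched rows get NULL for `listings`'s columns.
Matching on l.agent_id = r.agent_id. A NULL in a compared column never satisfies the condition.
Matched pairs: 7; unmatched l rows kept: 2.
Total: 7 matched + 2 padded = 9 rows.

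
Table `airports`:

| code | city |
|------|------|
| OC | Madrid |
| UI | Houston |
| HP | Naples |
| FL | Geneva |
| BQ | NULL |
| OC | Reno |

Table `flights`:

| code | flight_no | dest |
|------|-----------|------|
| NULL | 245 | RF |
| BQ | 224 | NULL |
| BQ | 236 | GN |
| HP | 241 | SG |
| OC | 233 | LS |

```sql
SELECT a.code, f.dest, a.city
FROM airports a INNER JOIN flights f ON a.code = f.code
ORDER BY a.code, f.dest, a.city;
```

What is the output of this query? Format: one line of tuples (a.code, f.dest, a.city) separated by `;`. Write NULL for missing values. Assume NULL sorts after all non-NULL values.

(BQ, GN, NULL); (BQ, NULL, NULL); (HP, SG, Naples); (OC, LS, Madrid); (OC, LS, Reno)

INNER JOIN keeps only pairs where the ON condition holds.
Matching on a.code = f.code. A NULL in a compared column never satisfies the condition.
- a[0] code=OC → 1 match(es) in f → 1 row(s).
- a[1] code=UI → no match; dropped.
- a[2] code=HP → 1 match(es) in f → 1 row(s).
- a[3] code=FL → no match; dropped.
- a[4] code=BQ → 2 match(es) in f → 2 row(s).
- a[5] code=OC → 1 match(es) in f → 1 row(s).
After projecting and ordering:
a.code | f.dest | a.city
BQ | GN | NULL
BQ | NULL | NULL
HP | SG | Naples
OC | LS | Madrid
OC | LS | Reno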